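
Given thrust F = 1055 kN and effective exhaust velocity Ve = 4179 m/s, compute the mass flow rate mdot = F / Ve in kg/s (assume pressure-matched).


mdot = F / Ve = 1055000 / 4179 = 252.5 kg/s

252.5 kg/s


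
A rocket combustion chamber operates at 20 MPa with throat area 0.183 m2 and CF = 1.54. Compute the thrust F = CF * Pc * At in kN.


F = 1.54 * 20e6 * 0.183 = 5.6364e+06 N = 5636.4 kN

5636.4 kN


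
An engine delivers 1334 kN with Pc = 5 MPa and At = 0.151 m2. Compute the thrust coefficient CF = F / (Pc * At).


CF = 1334000 / (5e6 * 0.151) = 1.77

1.77


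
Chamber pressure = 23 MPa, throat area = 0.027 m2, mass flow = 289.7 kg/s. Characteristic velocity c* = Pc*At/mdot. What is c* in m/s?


c* = 23e6 * 0.027 / 289.7 = 2144 m/s

2144 m/s


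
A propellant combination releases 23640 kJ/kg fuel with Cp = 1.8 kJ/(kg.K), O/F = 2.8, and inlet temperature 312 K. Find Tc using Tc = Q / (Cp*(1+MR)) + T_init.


Tc = 23640 / (1.8 * (1 + 2.8)) + 312 = 3768 K

3768 K


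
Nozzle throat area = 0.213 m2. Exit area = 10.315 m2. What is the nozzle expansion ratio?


AR = 10.315 / 0.213 = 48.4

48.4


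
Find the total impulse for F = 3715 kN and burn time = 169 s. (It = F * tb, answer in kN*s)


It = 3715 * 169 = 627835 kN*s

627835 kN*s


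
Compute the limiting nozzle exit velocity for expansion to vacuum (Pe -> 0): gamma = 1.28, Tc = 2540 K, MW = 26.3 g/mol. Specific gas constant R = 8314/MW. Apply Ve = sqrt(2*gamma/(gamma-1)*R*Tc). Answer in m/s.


R = 8314 / 26.3 = 316.12 J/(kg.K)
Ve = sqrt(2 * 1.28 / (1.28 - 1) * 316.12 * 2540) = 2709 m/s

2709 m/s


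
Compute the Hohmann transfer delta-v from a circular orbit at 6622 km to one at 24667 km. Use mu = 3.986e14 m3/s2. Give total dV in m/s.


V1 = sqrt(mu/r1) = 7758.43 m/s
dV1 = V1*(sqrt(2*r2/(r1+r2)) - 1) = 1983.64 m/s
V2 = sqrt(mu/r2) = 4019.86 m/s
dV2 = V2*(1 - sqrt(2*r1/(r1+r2))) = 1404.54 m/s
Total dV = 3388 m/s

3388 m/s


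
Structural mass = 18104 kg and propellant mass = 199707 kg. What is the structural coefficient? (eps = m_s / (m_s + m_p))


eps = 18104 / (18104 + 199707) = 0.0831

0.0831


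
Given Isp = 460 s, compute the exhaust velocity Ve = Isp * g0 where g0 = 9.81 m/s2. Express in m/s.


Ve = Isp * g0 = 460 * 9.81 = 4512.6 m/s

4512.6 m/s


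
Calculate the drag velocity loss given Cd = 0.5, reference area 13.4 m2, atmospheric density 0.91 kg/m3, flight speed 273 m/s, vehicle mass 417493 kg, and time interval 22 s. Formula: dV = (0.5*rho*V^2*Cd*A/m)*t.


D = 0.5 * 0.91 * 273^2 * 0.5 * 13.4 = 227201.66 N
a = 227201.66 / 417493 = 0.5442 m/s2
dV = 0.5442 * 22 = 12.0 m/s

12.0 m/s


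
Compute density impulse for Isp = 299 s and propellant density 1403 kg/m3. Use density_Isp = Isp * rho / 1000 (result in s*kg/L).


rho*Isp = 299 * 1403 / 1000 = 419 s*kg/L

419 s*kg/L


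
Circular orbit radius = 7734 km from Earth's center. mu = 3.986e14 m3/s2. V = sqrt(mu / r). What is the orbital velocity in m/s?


V = sqrt(3.986e14 / 7734000) = 7179 m/s

7179 m/s


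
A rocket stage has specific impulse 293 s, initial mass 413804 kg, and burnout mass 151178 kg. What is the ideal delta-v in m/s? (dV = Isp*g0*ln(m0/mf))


Ve = 293 * 9.81 = 2874.33 m/s
dV = 2874.33 * ln(413804/151178) = 2894 m/s

2894 m/s


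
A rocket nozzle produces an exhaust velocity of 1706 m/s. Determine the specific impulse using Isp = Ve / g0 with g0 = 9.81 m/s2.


Isp = Ve / g0 = 1706 / 9.81 = 173.9 s

173.9 s


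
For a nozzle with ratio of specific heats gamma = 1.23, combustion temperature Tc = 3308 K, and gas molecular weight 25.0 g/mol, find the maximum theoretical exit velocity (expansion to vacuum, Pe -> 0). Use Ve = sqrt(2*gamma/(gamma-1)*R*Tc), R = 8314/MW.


R = 8314 / 25.0 = 332.56 J/(kg.K)
Ve = sqrt(2 * 1.23 / (1.23 - 1) * 332.56 * 3308) = 3430 m/s

3430 m/s


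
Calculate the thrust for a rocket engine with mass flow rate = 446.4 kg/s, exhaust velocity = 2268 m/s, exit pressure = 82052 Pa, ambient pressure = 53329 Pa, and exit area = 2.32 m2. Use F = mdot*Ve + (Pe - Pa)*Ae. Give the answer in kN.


F = 446.4 * 2268 + (82052 - 53329) * 2.32 = 1.0791e+06 N = 1079.1 kN

1079.1 kN


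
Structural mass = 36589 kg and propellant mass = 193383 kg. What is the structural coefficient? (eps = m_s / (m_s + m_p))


eps = 36589 / (36589 + 193383) = 0.1591

0.1591


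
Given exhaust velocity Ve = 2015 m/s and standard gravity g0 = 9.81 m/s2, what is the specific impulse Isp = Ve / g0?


Isp = Ve / g0 = 2015 / 9.81 = 205.4 s

205.4 s


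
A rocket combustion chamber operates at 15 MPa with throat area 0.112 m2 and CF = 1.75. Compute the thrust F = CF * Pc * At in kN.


F = 1.75 * 15e6 * 0.112 = 2.9400e+06 N = 2940.0 kN

2940.0 kN


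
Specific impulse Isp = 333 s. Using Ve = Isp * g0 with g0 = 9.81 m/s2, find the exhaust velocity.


Ve = Isp * g0 = 333 * 9.81 = 3266.7 m/s

3266.7 m/s


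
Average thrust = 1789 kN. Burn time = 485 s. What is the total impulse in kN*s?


It = 1789 * 485 = 867665 kN*s

867665 kN*s


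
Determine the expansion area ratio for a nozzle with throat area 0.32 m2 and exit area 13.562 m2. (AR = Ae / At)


AR = 13.562 / 0.32 = 42.4

42.4


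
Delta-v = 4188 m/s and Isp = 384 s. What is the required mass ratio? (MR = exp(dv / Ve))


Ve = 384 * 9.81 = 3767.04 m/s
MR = exp(4188 / 3767.04) = 3.04

3.04


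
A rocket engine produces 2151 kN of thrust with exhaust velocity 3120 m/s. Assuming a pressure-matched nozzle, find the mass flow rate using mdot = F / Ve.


mdot = F / Ve = 2151000 / 3120 = 689.4 kg/s

689.4 kg/s


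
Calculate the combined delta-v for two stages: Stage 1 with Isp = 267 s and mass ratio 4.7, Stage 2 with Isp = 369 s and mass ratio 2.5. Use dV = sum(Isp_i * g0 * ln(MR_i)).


dV1 = 267 * 9.81 * ln(4.7) = 4053.5 m/s
dV2 = 369 * 9.81 * ln(2.5) = 3316.9 m/s
Total dV = 4053.5 + 3316.9 = 7370.4 m/s ~ 7370 m/s

7370 m/s


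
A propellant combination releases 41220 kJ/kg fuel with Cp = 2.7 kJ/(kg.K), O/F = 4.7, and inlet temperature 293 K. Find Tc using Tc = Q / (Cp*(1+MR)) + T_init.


Tc = 41220 / (2.7 * (1 + 4.7)) + 293 = 2971 K

2971 K


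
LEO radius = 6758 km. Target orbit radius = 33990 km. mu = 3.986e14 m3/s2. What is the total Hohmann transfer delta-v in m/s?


V1 = sqrt(mu/r1) = 7679.97 m/s
dV1 = V1*(sqrt(2*r2/(r1+r2)) - 1) = 2239.69 m/s
V2 = sqrt(mu/r2) = 3424.47 m/s
dV2 = V2*(1 - sqrt(2*r1/(r1+r2))) = 1452.21 m/s
Total dV = 3692 m/s

3692 m/s


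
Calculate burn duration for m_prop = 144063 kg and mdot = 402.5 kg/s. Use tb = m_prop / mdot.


tb = 144063 / 402.5 = 357.9 s

357.9 s


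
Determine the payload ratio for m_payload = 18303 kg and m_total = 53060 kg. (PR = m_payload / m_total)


PR = 18303 / 53060 = 0.3449

0.3449


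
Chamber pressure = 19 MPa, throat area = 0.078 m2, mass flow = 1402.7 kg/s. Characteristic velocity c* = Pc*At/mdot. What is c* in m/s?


c* = 19e6 * 0.078 / 1402.7 = 1057 m/s

1057 m/s


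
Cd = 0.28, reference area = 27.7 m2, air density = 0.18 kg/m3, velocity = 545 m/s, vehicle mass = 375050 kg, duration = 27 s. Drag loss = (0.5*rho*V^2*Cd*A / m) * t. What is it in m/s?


D = 0.5 * 0.18 * 545^2 * 0.28 * 27.7 = 207335.33 N
a = 207335.33 / 375050 = 0.5528 m/s2
dV = 0.5528 * 27 = 14.9 m/s

14.9 m/s


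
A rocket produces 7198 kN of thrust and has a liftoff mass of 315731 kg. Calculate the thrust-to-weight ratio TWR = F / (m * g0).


TWR = 7198000 / (315731 * 9.81) = 2.32

2.32


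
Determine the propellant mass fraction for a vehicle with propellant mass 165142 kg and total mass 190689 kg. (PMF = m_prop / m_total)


PMF = 165142 / 190689 = 0.866

0.866


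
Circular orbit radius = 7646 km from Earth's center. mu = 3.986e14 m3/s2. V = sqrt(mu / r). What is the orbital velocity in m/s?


V = sqrt(3.986e14 / 7646000) = 7220 m/s

7220 m/s


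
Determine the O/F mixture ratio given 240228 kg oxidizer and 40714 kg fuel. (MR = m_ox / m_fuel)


MR = 240228 / 40714 = 5.9

5.9


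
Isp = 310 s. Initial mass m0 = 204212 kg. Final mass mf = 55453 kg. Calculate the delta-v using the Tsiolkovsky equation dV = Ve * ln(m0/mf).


Ve = 310 * 9.81 = 3041.1 m/s
dV = 3041.1 * ln(204212/55453) = 3964 m/s

3964 m/s


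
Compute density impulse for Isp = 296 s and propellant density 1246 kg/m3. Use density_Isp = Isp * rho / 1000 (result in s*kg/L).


rho*Isp = 296 * 1246 / 1000 = 369 s*kg/L

369 s*kg/L


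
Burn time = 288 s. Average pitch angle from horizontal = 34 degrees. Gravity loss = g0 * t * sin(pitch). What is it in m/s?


GL = 9.81 * 288 * sin(34 deg) = 1580 m/s

1580 m/s


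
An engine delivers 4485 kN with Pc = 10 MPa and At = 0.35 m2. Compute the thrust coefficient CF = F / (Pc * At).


CF = 4485000 / (10e6 * 0.35) = 1.28

1.28


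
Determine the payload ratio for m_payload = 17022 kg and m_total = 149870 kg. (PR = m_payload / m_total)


PR = 17022 / 149870 = 0.1136

0.1136


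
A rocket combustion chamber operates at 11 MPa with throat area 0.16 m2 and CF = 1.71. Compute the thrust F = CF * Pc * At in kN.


F = 1.71 * 11e6 * 0.16 = 3.0096e+06 N = 3009.6 kN

3009.6 kN


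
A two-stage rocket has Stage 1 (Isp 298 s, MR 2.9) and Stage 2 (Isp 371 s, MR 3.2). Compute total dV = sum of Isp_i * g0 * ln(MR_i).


dV1 = 298 * 9.81 * ln(2.9) = 3112.6 m/s
dV2 = 371 * 9.81 * ln(3.2) = 4233.3 m/s
Total dV = 3112.6 + 4233.3 = 7345.9 m/s ~ 7346 m/s

7346 m/s


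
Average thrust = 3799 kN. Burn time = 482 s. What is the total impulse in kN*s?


It = 3799 * 482 = 1831118 kN*s

1831118 kN*s


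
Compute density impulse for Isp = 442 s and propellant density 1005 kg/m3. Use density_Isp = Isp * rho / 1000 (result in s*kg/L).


rho*Isp = 442 * 1005 / 1000 = 444 s*kg/L

444 s*kg/L


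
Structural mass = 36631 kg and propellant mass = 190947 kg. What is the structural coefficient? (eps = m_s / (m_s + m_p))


eps = 36631 / (36631 + 190947) = 0.161

0.161


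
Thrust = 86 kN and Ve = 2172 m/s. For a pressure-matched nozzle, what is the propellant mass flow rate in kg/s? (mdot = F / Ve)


mdot = F / Ve = 86000 / 2172 = 39.6 kg/s

39.6 kg/s


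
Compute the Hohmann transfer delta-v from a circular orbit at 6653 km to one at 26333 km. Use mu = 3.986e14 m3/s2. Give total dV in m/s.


V1 = sqrt(mu/r1) = 7740.34 m/s
dV1 = V1*(sqrt(2*r2/(r1+r2)) - 1) = 2040.14 m/s
V2 = sqrt(mu/r2) = 3890.62 m/s
dV2 = V2*(1 - sqrt(2*r1/(r1+r2))) = 1419.59 m/s
Total dV = 3460 m/s

3460 m/s


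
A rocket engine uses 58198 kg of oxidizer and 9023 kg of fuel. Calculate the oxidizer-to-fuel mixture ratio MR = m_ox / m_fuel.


MR = 58198 / 9023 = 6.45

6.45


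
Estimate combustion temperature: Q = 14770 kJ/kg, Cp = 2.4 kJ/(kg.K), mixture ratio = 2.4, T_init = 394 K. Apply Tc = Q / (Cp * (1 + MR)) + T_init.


Tc = 14770 / (2.4 * (1 + 2.4)) + 394 = 2204 K

2204 K


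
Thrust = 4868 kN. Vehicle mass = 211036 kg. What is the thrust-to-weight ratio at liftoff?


TWR = 4868000 / (211036 * 9.81) = 2.35

2.35


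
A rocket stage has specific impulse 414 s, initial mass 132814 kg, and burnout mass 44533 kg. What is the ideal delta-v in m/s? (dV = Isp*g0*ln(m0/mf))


Ve = 414 * 9.81 = 4061.34 m/s
dV = 4061.34 * ln(132814/44533) = 4438 m/s

4438 m/s


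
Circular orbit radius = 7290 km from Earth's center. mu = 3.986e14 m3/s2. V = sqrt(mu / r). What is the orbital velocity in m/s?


V = sqrt(3.986e14 / 7290000) = 7394 m/s

7394 m/s


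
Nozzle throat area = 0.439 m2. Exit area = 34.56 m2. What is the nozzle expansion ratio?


AR = 34.56 / 0.439 = 78.7

78.7


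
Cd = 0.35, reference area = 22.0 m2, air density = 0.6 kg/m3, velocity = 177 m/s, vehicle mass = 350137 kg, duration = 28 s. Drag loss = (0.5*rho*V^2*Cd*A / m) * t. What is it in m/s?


D = 0.5 * 0.6 * 177^2 * 0.35 * 22.0 = 72369.99 N
a = 72369.99 / 350137 = 0.2067 m/s2
dV = 0.2067 * 28 = 5.8 m/s

5.8 m/s


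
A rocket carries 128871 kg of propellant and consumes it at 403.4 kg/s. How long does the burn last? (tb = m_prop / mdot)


tb = 128871 / 403.4 = 319.5 s

319.5 s


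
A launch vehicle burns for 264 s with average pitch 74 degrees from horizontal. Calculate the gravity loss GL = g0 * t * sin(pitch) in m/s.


GL = 9.81 * 264 * sin(74 deg) = 2490 m/s

2490 m/s


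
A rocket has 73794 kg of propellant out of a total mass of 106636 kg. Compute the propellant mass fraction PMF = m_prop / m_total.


PMF = 73794 / 106636 = 0.692

0.692


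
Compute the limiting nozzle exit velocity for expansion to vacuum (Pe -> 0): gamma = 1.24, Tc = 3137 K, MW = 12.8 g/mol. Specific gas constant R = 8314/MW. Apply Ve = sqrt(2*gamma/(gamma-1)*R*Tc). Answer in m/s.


R = 8314 / 12.8 = 649.53 J/(kg.K)
Ve = sqrt(2 * 1.24 / (1.24 - 1) * 649.53 * 3137) = 4589 m/s

4589 m/s


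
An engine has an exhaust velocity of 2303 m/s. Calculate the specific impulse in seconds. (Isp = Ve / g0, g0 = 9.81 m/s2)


Isp = Ve / g0 = 2303 / 9.81 = 234.8 s

234.8 s


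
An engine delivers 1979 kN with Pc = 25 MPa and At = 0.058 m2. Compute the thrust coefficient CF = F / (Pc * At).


CF = 1979000 / (25e6 * 0.058) = 1.36

1.36


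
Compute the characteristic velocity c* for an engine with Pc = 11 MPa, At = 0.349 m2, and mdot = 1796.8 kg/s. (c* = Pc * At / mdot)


c* = 11e6 * 0.349 / 1796.8 = 2137 m/s

2137 m/s


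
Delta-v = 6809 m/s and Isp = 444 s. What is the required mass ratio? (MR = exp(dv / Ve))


Ve = 444 * 9.81 = 4355.64 m/s
MR = exp(6809 / 4355.64) = 4.774

4.774


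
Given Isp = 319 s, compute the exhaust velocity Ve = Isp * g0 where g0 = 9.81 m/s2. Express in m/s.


Ve = Isp * g0 = 319 * 9.81 = 3129.4 m/s

3129.4 m/s


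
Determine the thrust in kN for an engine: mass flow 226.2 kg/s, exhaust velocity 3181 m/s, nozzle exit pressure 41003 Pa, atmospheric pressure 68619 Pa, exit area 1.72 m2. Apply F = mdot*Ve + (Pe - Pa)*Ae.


F = 226.2 * 3181 + (41003 - 68619) * 1.72 = 672043.0 N = 672.0 kN

672.0 kN


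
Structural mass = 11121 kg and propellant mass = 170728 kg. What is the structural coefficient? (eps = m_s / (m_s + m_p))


eps = 11121 / (11121 + 170728) = 0.0612

0.0612


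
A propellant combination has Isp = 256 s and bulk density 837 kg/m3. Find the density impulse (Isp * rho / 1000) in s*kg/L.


rho*Isp = 256 * 837 / 1000 = 214 s*kg/L

214 s*kg/L


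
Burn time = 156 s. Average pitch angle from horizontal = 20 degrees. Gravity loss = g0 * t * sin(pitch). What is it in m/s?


GL = 9.81 * 156 * sin(20 deg) = 523 m/s

523 m/s


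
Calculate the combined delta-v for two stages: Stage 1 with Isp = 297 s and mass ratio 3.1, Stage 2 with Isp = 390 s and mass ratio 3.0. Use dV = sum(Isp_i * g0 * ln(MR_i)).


dV1 = 297 * 9.81 * ln(3.1) = 3296.4 m/s
dV2 = 390 * 9.81 * ln(3.0) = 4203.2 m/s
Total dV = 3296.4 + 4203.2 = 7499.6 m/s ~ 7500 m/s

7500 m/s


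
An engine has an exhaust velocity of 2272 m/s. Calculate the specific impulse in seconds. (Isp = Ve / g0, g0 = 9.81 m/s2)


Isp = Ve / g0 = 2272 / 9.81 = 231.6 s

231.6 s


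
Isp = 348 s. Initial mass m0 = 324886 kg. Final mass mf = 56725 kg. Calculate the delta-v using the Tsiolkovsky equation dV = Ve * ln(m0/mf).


Ve = 348 * 9.81 = 3413.88 m/s
dV = 3413.88 * ln(324886/56725) = 5958 m/s

5958 m/s


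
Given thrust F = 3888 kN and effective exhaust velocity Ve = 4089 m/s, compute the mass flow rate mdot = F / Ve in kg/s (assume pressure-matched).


mdot = F / Ve = 3888000 / 4089 = 950.8 kg/s

950.8 kg/s


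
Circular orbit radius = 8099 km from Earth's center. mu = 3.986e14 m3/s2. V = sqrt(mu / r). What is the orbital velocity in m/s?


V = sqrt(3.986e14 / 8099000) = 7015 m/s

7015 m/s


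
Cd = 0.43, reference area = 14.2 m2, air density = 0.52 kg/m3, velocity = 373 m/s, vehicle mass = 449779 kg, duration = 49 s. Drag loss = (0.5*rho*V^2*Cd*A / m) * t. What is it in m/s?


D = 0.5 * 0.52 * 373^2 * 0.43 * 14.2 = 220875.64 N
a = 220875.64 / 449779 = 0.4911 m/s2
dV = 0.4911 * 49 = 24.1 m/s

24.1 m/s


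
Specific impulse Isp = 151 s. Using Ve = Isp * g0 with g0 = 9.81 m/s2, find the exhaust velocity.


Ve = Isp * g0 = 151 * 9.81 = 1481.3 m/s

1481.3 m/s


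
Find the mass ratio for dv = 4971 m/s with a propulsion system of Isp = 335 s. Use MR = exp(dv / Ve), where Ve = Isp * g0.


Ve = 335 * 9.81 = 3286.35 m/s
MR = exp(4971 / 3286.35) = 4.539

4.539


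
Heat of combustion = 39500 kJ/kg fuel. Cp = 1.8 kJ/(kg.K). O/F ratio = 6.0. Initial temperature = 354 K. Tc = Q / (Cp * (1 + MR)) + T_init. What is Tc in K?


Tc = 39500 / (1.8 * (1 + 6.0)) + 354 = 3489 K

3489 K


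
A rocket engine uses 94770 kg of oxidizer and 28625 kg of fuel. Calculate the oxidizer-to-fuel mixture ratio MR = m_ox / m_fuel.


MR = 94770 / 28625 = 3.31

3.31


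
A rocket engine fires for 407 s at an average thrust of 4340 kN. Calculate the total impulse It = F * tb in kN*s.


It = 4340 * 407 = 1766380 kN*s

1766380 kN*s


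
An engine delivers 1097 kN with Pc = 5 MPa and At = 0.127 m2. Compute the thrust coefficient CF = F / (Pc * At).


CF = 1097000 / (5e6 * 0.127) = 1.73

1.73


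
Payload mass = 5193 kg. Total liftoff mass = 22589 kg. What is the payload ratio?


PR = 5193 / 22589 = 0.2299

0.2299


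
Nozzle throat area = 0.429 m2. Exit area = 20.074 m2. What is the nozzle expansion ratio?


AR = 20.074 / 0.429 = 46.8

46.8


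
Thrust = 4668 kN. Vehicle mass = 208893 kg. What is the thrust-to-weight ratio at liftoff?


TWR = 4668000 / (208893 * 9.81) = 2.28

2.28


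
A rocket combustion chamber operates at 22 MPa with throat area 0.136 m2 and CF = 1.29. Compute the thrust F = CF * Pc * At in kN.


F = 1.29 * 22e6 * 0.136 = 3.8597e+06 N = 3859.7 kN

3859.7 kN


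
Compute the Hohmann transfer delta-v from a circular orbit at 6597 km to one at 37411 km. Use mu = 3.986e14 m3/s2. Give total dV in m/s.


V1 = sqrt(mu/r1) = 7773.12 m/s
dV1 = V1*(sqrt(2*r2/(r1+r2)) - 1) = 2362.36 m/s
V2 = sqrt(mu/r2) = 3264.14 m/s
dV2 = V2*(1 - sqrt(2*r1/(r1+r2))) = 1476.87 m/s
Total dV = 3839 m/s

3839 m/s


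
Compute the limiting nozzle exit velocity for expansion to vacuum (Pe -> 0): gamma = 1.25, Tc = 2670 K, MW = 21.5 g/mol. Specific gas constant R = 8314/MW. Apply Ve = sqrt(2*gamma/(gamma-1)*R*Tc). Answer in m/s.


R = 8314 / 21.5 = 386.7 J/(kg.K)
Ve = sqrt(2 * 1.25 / (1.25 - 1) * 386.7 * 2670) = 3213 m/s

3213 m/s


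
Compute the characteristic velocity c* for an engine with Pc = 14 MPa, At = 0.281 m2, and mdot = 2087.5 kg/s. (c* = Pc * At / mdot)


c* = 14e6 * 0.281 / 2087.5 = 1885 m/s

1885 m/s


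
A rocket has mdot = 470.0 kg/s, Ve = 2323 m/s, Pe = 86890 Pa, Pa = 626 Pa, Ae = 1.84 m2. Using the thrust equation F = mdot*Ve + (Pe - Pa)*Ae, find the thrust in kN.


F = 470.0 * 2323 + (86890 - 626) * 1.84 = 1.2505e+06 N = 1250.5 kN

1250.5 kN


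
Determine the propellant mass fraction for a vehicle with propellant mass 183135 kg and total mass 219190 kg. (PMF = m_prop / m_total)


PMF = 183135 / 219190 = 0.836

0.836


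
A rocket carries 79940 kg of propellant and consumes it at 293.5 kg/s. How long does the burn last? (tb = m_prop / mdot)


tb = 79940 / 293.5 = 272.4 s

272.4 s


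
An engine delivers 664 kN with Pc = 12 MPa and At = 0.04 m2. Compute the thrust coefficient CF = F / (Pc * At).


CF = 664000 / (12e6 * 0.04) = 1.38

1.38


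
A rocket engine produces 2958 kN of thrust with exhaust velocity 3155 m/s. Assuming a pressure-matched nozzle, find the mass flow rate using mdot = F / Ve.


mdot = F / Ve = 2958000 / 3155 = 937.6 kg/s

937.6 kg/s


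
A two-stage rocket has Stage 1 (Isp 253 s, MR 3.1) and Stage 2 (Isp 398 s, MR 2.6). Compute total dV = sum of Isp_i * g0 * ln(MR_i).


dV1 = 253 * 9.81 * ln(3.1) = 2808.1 m/s
dV2 = 398 * 9.81 * ln(2.6) = 3730.7 m/s
Total dV = 2808.1 + 3730.7 = 6538.8 m/s ~ 6539 m/s

6539 m/s


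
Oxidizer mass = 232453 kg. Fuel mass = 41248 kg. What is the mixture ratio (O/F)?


MR = 232453 / 41248 = 5.64

5.64


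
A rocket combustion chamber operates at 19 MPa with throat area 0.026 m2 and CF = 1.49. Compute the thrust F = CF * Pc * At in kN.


F = 1.49 * 19e6 * 0.026 = 736060.0 N = 736.1 kN

736.1 kN


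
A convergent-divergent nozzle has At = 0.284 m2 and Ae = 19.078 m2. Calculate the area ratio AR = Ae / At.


AR = 19.078 / 0.284 = 67.2

67.2


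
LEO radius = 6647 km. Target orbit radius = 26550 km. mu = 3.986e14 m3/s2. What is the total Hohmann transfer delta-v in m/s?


V1 = sqrt(mu/r1) = 7743.83 m/s
dV1 = V1*(sqrt(2*r2/(r1+r2)) - 1) = 2050.02 m/s
V2 = sqrt(mu/r2) = 3874.68 m/s
dV2 = V2*(1 - sqrt(2*r1/(r1+r2))) = 1422.72 m/s
Total dV = 3473 m/s

3473 m/s


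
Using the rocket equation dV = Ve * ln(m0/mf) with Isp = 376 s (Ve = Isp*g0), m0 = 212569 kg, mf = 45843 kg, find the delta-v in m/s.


Ve = 376 * 9.81 = 3688.56 m/s
dV = 3688.56 * ln(212569/45843) = 5658 m/s

5658 m/s


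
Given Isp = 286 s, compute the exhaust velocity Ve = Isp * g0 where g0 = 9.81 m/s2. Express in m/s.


Ve = Isp * g0 = 286 * 9.81 = 2805.7 m/s

2805.7 m/s


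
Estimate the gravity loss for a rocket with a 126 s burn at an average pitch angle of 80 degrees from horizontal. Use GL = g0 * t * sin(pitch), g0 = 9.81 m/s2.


GL = 9.81 * 126 * sin(80 deg) = 1217 m/s

1217 m/s


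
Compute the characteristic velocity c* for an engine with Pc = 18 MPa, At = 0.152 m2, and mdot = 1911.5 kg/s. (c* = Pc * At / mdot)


c* = 18e6 * 0.152 / 1911.5 = 1431 m/s

1431 m/s


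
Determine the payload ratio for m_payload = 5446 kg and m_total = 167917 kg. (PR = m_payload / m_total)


PR = 5446 / 167917 = 0.0324

0.0324


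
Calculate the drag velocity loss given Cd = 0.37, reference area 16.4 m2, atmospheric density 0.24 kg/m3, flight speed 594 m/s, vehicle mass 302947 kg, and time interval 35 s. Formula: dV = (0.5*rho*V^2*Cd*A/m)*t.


D = 0.5 * 0.24 * 594^2 * 0.37 * 16.4 = 256921.06 N
a = 256921.06 / 302947 = 0.8481 m/s2
dV = 0.8481 * 35 = 29.7 m/s

29.7 m/s


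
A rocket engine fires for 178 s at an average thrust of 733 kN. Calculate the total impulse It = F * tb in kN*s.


It = 733 * 178 = 130474 kN*s

130474 kN*s


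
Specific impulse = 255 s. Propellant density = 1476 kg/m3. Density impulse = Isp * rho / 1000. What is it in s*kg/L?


rho*Isp = 255 * 1476 / 1000 = 376 s*kg/L

376 s*kg/L


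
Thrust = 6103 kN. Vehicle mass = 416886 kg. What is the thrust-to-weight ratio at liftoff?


TWR = 6103000 / (416886 * 9.81) = 1.49

1.49


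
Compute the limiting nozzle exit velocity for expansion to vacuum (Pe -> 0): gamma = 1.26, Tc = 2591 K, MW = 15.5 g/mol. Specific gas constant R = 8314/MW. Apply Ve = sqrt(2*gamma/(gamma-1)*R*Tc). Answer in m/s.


R = 8314 / 15.5 = 536.39 J/(kg.K)
Ve = sqrt(2 * 1.26 / (1.26 - 1) * 536.39 * 2591) = 3670 m/s

3670 m/s


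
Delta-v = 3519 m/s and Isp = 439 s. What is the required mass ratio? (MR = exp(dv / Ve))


Ve = 439 * 9.81 = 4306.59 m/s
MR = exp(3519 / 4306.59) = 2.264

2.264


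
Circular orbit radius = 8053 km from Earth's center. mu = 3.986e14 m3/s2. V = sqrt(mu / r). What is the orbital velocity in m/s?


V = sqrt(3.986e14 / 8053000) = 7035 m/s

7035 m/s


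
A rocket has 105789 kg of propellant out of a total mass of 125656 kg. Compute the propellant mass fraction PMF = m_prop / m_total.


PMF = 105789 / 125656 = 0.842

0.842


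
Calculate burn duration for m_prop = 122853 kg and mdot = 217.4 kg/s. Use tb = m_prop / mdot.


tb = 122853 / 217.4 = 565.1 s

565.1 s


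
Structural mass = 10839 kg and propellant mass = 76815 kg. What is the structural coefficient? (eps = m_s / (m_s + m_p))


eps = 10839 / (10839 + 76815) = 0.1237

0.1237


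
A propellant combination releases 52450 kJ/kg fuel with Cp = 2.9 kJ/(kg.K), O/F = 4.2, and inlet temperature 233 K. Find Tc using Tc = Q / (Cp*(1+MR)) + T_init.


Tc = 52450 / (2.9 * (1 + 4.2)) + 233 = 3711 K

3711 K


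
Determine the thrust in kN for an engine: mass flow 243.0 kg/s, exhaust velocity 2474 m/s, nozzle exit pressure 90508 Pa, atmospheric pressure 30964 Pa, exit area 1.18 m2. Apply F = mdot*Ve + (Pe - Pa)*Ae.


F = 243.0 * 2474 + (90508 - 30964) * 1.18 = 671444.0 N = 671.4 kN

671.4 kN


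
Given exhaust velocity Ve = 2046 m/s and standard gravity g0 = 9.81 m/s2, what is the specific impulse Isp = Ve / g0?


Isp = Ve / g0 = 2046 / 9.81 = 208.6 s

208.6 s


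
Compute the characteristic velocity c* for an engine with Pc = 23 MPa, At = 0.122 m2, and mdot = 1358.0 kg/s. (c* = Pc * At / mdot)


c* = 23e6 * 0.122 / 1358.0 = 2066 m/s

2066 m/s


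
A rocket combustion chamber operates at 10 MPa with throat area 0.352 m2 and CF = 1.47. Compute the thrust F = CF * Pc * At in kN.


F = 1.47 * 10e6 * 0.352 = 5.1744e+06 N = 5174.4 kN

5174.4 kN


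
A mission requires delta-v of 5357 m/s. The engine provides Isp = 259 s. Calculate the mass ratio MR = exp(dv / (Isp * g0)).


Ve = 259 * 9.81 = 2540.79 m/s
MR = exp(5357 / 2540.79) = 8.235

8.235


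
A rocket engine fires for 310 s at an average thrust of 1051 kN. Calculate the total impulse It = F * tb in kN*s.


It = 1051 * 310 = 325810 kN*s

325810 kN*s


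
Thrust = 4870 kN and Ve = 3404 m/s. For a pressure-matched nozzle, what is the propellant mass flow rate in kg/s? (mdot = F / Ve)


mdot = F / Ve = 4870000 / 3404 = 1430.7 kg/s

1430.7 kg/s


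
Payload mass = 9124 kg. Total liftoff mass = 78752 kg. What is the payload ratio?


PR = 9124 / 78752 = 0.1159

0.1159


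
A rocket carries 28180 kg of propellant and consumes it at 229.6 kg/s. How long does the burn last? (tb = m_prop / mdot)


tb = 28180 / 229.6 = 122.7 s

122.7 s


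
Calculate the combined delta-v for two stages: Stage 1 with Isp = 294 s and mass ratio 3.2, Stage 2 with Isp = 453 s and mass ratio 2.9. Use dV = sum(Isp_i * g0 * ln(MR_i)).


dV1 = 294 * 9.81 * ln(3.2) = 3354.7 m/s
dV2 = 453 * 9.81 * ln(2.9) = 4731.5 m/s
Total dV = 3354.7 + 4731.5 = 8086.2 m/s ~ 8086 m/s

8086 m/s


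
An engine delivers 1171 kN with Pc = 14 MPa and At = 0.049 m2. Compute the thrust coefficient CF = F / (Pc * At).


CF = 1171000 / (14e6 * 0.049) = 1.71

1.71


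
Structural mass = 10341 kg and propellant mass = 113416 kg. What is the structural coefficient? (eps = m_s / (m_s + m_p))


eps = 10341 / (10341 + 113416) = 0.0836

0.0836


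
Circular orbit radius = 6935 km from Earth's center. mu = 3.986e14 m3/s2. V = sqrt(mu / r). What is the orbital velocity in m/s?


V = sqrt(3.986e14 / 6935000) = 7581 m/s

7581 m/s


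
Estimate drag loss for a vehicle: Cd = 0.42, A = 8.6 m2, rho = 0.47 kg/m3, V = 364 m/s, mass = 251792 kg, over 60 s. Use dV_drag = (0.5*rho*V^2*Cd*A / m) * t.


D = 0.5 * 0.47 * 364^2 * 0.42 * 8.6 = 112465.25 N
a = 112465.25 / 251792 = 0.4467 m/s2
dV = 0.4467 * 60 = 26.8 m/s

26.8 m/s


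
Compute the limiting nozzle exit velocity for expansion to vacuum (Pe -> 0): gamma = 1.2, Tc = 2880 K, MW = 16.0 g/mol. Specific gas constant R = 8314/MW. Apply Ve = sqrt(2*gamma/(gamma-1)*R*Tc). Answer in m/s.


R = 8314 / 16.0 = 519.62 J/(kg.K)
Ve = sqrt(2 * 1.2 / (1.2 - 1) * 519.62 * 2880) = 4238 m/s

4238 m/s


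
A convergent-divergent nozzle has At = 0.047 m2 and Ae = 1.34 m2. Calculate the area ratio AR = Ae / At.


AR = 1.34 / 0.047 = 28.5

28.5


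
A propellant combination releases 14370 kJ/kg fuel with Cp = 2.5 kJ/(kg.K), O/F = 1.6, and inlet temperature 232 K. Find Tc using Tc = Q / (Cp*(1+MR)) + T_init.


Tc = 14370 / (2.5 * (1 + 1.6)) + 232 = 2443 K

2443 K


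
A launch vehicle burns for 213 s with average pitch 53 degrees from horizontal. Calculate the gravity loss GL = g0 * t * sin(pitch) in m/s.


GL = 9.81 * 213 * sin(53 deg) = 1669 m/s

1669 m/s


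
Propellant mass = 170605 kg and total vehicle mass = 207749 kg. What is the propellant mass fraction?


PMF = 170605 / 207749 = 0.821

0.821


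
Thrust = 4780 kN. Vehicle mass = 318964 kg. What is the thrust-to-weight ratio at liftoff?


TWR = 4780000 / (318964 * 9.81) = 1.53

1.53


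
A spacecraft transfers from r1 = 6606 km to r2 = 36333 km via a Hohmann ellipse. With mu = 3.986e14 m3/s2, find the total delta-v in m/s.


V1 = sqrt(mu/r1) = 7767.82 m/s
dV1 = V1*(sqrt(2*r2/(r1+r2)) - 1) = 2337.24 m/s
V2 = sqrt(mu/r2) = 3312.21 m/s
dV2 = V2*(1 - sqrt(2*r1/(r1+r2))) = 1474.93 m/s
Total dV = 3812 m/s

3812 m/s


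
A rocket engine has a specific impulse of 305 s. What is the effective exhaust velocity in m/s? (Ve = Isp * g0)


Ve = Isp * g0 = 305 * 9.81 = 2992.1 m/s

2992.1 m/s


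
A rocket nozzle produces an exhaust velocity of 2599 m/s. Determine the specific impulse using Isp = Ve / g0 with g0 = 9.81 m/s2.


Isp = Ve / g0 = 2599 / 9.81 = 264.9 s

264.9 s


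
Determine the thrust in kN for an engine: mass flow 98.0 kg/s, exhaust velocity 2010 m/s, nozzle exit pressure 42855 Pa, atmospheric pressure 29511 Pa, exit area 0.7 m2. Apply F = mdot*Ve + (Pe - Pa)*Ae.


F = 98.0 * 2010 + (42855 - 29511) * 0.7 = 206321.0 N = 206.3 kN

206.3 kN


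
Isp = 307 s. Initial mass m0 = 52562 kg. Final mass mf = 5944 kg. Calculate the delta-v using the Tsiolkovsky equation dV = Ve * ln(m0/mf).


Ve = 307 * 9.81 = 3011.67 m/s
dV = 3011.67 * ln(52562/5944) = 6564 m/s

6564 m/s


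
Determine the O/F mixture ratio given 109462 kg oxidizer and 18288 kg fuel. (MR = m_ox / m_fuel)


MR = 109462 / 18288 = 5.99

5.99


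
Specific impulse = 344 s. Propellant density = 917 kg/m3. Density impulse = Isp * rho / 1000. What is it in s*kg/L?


rho*Isp = 344 * 917 / 1000 = 315 s*kg/L

315 s*kg/L


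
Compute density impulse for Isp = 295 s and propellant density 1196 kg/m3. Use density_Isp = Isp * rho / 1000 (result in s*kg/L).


rho*Isp = 295 * 1196 / 1000 = 353 s*kg/L

353 s*kg/L


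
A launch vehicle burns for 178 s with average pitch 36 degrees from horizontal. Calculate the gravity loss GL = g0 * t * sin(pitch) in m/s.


GL = 9.81 * 178 * sin(36 deg) = 1026 m/s

1026 m/s


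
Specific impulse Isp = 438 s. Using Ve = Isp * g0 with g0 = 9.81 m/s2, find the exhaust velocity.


Ve = Isp * g0 = 438 * 9.81 = 4296.8 m/s

4296.8 m/s


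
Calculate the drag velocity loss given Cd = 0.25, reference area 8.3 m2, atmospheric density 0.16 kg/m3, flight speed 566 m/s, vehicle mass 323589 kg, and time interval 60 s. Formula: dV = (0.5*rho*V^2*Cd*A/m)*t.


D = 0.5 * 0.16 * 566^2 * 0.25 * 8.3 = 53179.1 N
a = 53179.1 / 323589 = 0.1643 m/s2
dV = 0.1643 * 60 = 9.9 m/s

9.9 m/s


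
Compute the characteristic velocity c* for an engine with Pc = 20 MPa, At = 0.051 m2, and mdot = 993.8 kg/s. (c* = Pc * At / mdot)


c* = 20e6 * 0.051 / 993.8 = 1026 m/s

1026 m/s


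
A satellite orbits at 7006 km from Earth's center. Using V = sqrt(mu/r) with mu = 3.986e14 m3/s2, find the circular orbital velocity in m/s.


V = sqrt(3.986e14 / 7006000) = 7543 m/s

7543 m/s


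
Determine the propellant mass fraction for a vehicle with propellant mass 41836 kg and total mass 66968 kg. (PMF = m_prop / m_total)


PMF = 41836 / 66968 = 0.625

0.625


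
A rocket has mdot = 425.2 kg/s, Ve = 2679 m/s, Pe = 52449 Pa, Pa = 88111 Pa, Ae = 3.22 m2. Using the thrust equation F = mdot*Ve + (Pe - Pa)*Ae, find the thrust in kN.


F = 425.2 * 2679 + (52449 - 88111) * 3.22 = 1.0243e+06 N = 1024.3 kN

1024.3 kN


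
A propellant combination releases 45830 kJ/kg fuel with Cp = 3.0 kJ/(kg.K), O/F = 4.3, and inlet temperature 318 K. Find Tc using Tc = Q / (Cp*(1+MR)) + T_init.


Tc = 45830 / (3.0 * (1 + 4.3)) + 318 = 3200 K

3200 K


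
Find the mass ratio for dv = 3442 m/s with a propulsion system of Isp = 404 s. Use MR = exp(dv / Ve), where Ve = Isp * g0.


Ve = 404 * 9.81 = 3963.24 m/s
MR = exp(3442 / 3963.24) = 2.383

2.383


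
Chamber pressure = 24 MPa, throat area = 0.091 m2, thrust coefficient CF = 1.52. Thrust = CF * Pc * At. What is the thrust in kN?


F = 1.52 * 24e6 * 0.091 = 3.3197e+06 N = 3319.7 kN

3319.7 kN


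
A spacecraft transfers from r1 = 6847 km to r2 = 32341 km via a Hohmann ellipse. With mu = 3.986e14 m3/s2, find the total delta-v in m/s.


V1 = sqrt(mu/r1) = 7629.89 m/s
dV1 = V1*(sqrt(2*r2/(r1+r2)) - 1) = 2172.53 m/s
V2 = sqrt(mu/r2) = 3510.69 m/s
dV2 = V2*(1 - sqrt(2*r1/(r1+r2))) = 1435.39 m/s
Total dV = 3608 m/s

3608 m/s


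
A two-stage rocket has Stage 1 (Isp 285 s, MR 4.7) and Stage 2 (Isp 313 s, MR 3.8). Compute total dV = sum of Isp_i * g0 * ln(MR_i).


dV1 = 285 * 9.81 * ln(4.7) = 4326.8 m/s
dV2 = 313 * 9.81 * ln(3.8) = 4099.2 m/s
Total dV = 4326.8 + 4099.2 = 8426.0 m/s ~ 8426 m/s

8426 m/s


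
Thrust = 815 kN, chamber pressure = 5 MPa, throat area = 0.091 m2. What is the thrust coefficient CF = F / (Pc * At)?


CF = 815000 / (5e6 * 0.091) = 1.79

1.79


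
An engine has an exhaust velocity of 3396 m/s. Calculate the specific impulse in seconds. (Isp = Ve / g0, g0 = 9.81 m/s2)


Isp = Ve / g0 = 3396 / 9.81 = 346.2 s

346.2 s


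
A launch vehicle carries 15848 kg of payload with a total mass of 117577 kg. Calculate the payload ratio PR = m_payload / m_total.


PR = 15848 / 117577 = 0.1348

0.1348


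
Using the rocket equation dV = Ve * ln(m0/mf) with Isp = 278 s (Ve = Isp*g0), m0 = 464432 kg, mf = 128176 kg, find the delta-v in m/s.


Ve = 278 * 9.81 = 2727.18 m/s
dV = 2727.18 * ln(464432/128176) = 3511 m/s

3511 m/s


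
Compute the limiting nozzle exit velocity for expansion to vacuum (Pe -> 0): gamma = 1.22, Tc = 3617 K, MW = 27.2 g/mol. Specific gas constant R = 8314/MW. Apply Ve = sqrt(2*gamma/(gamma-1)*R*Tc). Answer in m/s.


R = 8314 / 27.2 = 305.66 J/(kg.K)
Ve = sqrt(2 * 1.22 / (1.22 - 1) * 305.66 * 3617) = 3502 m/s

3502 m/s


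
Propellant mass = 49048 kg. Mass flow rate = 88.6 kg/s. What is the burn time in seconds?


tb = 49048 / 88.6 = 553.6 s

553.6 s


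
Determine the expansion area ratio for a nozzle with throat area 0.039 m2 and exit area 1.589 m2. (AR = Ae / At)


AR = 1.589 / 0.039 = 40.7

40.7


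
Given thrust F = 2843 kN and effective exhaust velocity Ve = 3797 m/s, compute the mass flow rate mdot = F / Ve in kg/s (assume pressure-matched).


mdot = F / Ve = 2843000 / 3797 = 748.7 kg/s

748.7 kg/s


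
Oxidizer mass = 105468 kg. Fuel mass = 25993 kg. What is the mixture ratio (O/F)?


MR = 105468 / 25993 = 4.06

4.06


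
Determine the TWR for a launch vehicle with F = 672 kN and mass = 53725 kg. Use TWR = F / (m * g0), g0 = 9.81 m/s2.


TWR = 672000 / (53725 * 9.81) = 1.28

1.28


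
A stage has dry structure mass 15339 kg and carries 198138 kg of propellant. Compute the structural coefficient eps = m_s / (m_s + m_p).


eps = 15339 / (15339 + 198138) = 0.0719

0.0719


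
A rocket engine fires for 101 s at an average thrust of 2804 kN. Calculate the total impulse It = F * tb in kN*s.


It = 2804 * 101 = 283204 kN*s

283204 kN*s


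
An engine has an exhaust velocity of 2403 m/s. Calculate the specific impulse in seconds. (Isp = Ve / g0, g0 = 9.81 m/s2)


Isp = Ve / g0 = 2403 / 9.81 = 245.0 s

245.0 s


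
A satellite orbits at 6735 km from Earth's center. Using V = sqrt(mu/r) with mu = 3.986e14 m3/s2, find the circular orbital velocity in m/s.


V = sqrt(3.986e14 / 6735000) = 7693 m/s

7693 m/s


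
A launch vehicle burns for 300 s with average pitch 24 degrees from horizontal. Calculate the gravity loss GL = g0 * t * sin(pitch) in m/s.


GL = 9.81 * 300 * sin(24 deg) = 1197 m/s

1197 m/s


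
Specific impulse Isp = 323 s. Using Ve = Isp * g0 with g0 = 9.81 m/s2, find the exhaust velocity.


Ve = Isp * g0 = 323 * 9.81 = 3168.6 m/s

3168.6 m/s


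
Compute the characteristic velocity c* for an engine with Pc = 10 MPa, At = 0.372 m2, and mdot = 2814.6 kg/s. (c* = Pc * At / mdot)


c* = 10e6 * 0.372 / 2814.6 = 1322 m/s

1322 m/s


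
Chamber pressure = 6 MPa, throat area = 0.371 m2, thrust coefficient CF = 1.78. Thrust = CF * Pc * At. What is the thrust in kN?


F = 1.78 * 6e6 * 0.371 = 3.9623e+06 N = 3962.3 kN

3962.3 kN


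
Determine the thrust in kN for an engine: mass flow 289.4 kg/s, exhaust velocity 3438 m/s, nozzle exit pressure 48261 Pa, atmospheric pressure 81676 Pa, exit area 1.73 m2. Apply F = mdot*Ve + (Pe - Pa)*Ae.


F = 289.4 * 3438 + (48261 - 81676) * 1.73 = 937149.0 N = 937.1 kN

937.1 kN


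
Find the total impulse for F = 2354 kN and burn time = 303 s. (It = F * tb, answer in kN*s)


It = 2354 * 303 = 713262 kN*s

713262 kN*s


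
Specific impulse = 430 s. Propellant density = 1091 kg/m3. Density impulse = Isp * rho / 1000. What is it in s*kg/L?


rho*Isp = 430 * 1091 / 1000 = 469 s*kg/L

469 s*kg/L


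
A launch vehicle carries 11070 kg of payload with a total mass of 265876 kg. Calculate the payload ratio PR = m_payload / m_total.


PR = 11070 / 265876 = 0.0416

0.0416


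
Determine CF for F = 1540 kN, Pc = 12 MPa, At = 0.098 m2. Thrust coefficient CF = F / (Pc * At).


CF = 1540000 / (12e6 * 0.098) = 1.31

1.31


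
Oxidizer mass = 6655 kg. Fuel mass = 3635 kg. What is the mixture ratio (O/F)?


MR = 6655 / 3635 = 1.83

1.83


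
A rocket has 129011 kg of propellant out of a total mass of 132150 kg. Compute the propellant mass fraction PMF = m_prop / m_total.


PMF = 129011 / 132150 = 0.976

0.976


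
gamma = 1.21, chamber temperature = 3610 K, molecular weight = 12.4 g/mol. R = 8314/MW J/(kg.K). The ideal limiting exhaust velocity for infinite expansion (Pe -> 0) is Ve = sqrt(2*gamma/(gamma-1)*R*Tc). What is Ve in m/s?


R = 8314 / 12.4 = 670.48 J/(kg.K)
Ve = sqrt(2 * 1.21 / (1.21 - 1) * 670.48 * 3610) = 5281 m/s

5281 m/s


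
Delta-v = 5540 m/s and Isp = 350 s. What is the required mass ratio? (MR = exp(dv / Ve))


Ve = 350 * 9.81 = 3433.5 m/s
MR = exp(5540 / 3433.5) = 5.02

5.02


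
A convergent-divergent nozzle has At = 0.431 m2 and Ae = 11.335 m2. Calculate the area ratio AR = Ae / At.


AR = 11.335 / 0.431 = 26.3

26.3


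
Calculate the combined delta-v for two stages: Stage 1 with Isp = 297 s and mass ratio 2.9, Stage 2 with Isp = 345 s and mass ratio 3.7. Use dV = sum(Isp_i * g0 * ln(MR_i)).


dV1 = 297 * 9.81 * ln(2.9) = 3102.1 m/s
dV2 = 345 * 9.81 * ln(3.7) = 4428.0 m/s
Total dV = 3102.1 + 4428.0 = 7530.1 m/s ~ 7530 m/s

7530 m/s


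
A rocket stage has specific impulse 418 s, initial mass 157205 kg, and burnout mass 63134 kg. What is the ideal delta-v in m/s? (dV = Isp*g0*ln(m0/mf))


Ve = 418 * 9.81 = 4100.58 m/s
dV = 4100.58 * ln(157205/63134) = 3741 m/s

3741 m/s


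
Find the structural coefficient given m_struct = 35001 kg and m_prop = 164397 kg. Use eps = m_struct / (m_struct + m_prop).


eps = 35001 / (35001 + 164397) = 0.1755

0.1755


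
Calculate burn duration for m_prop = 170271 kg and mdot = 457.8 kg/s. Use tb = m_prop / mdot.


tb = 170271 / 457.8 = 371.9 s

371.9 s


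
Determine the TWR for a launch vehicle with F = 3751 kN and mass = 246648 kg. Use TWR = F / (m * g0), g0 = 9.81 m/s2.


TWR = 3751000 / (246648 * 9.81) = 1.55

1.55


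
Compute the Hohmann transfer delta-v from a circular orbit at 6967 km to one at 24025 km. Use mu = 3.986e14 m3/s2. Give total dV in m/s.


V1 = sqrt(mu/r1) = 7563.9 m/s
dV1 = V1*(sqrt(2*r2/(r1+r2)) - 1) = 1854.29 m/s
V2 = sqrt(mu/r2) = 4073.21 m/s
dV2 = V2*(1 - sqrt(2*r1/(r1+r2))) = 1342.03 m/s
Total dV = 3196 m/s

3196 m/s


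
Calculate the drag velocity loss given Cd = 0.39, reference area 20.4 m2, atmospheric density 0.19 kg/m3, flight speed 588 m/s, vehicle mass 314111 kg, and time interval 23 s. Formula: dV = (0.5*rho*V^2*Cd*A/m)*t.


D = 0.5 * 0.19 * 588^2 * 0.39 * 20.4 = 261320.23 N
a = 261320.23 / 314111 = 0.8319 m/s2
dV = 0.8319 * 23 = 19.1 m/s

19.1 m/s
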